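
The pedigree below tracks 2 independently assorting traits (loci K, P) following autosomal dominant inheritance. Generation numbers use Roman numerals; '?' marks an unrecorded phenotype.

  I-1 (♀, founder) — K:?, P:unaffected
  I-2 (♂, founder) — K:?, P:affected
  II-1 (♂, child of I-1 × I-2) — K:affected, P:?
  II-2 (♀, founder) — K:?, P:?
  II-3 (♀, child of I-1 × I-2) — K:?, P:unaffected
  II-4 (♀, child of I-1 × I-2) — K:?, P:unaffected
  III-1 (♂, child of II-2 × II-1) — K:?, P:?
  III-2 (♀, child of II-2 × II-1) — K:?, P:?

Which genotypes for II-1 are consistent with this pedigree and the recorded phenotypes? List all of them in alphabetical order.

II-1 ∈ {KK Pp, KK pp, Kk Pp, Kk pp}

K/I-1 ? ·: kk|Kk|KK
K/I-2 ? ·: kk|Kk|KK
K/II-1 aff I-1×I-2: Kk|KK
K/II-2 ? ·: kk|Kk|KK
K/II-3 ? I-1×I-2: kk|Kk|KK
K/II-4 ? I-1×I-2: kk|Kk|KK
K/III-1 ? II-2×II-1: kk|Kk|KK
K/III-2 ? II-2×II-1: kk|Kk|KK
⇒ K over [I-1,I-2,II-1,II-2,II-3,II-4,III-1,III-2]: 567 consistent
P/I-1 un ·: pp
P/I-2 aff ·: Pp
P/II-1 ? I-1×I-2: pp|Pp
P/II-2 ? ·: pp|Pp|PP
P/II-3 un I-1×I-2: pp
P/II-4 un I-1×I-2: pp
P/III-1 ? II-2×II-1: pp|Pp|PP
P/III-2 ? II-2×II-1: pp|Pp|PP
⇒ P over [I-1,I-2,II-1,II-2,II-3,II-4,III-1,III-2]: 23 consistent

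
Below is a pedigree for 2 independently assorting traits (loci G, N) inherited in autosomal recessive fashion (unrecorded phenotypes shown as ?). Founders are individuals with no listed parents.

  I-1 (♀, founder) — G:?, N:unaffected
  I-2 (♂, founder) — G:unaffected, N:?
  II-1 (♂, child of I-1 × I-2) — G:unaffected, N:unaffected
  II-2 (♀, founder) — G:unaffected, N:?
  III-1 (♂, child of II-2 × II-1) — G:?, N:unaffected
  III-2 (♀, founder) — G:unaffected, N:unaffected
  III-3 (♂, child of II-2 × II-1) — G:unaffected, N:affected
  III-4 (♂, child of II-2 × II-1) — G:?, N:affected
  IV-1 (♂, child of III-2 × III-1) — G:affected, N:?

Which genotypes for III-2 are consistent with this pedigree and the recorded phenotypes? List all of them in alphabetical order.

III-2 ∈ {Gg NN, Gg Nn}

G/I-1 ? ·: GG|Gg|gg
G/I-2 un ·: GG|Gg
G/II-1 un I-1×I-2: GG|Gg
G/II-2 un ·: GG|Gg
G/III-1 ? II-2×II-1: Gg|gg
G/III-2 un ·: Gg
G/III-3 un II-2×II-1: GG|Gg
G/III-4 ? II-2×II-1: GG|Gg|gg
G/IV-1 aff III-2×III-1: gg
⇒ G over [I-1,I-2,II-1,II-2,III-1,III-2,III-3,III-4,IV-1]: 96 consistent
N/I-1 un ·: NN|Nn
N/I-2 ? ·: NN|Nn|nn
N/II-1 un I-1×I-2: Nn
N/II-2 ? ·: Nn|nn
N/III-1 un II-2×II-1: NN|Nn
N/III-2 un ·: NN|Nn
N/III-3 aff II-2×II-1: nn
N/III-4 aff II-2×II-1: nn
N/IV-1 ? III-2×III-1: NN|Nn|nn
⇒ N over [I-1,I-2,II-1,II-2,III-1,III-2,III-3,III-4,IV-1]: 65 consistent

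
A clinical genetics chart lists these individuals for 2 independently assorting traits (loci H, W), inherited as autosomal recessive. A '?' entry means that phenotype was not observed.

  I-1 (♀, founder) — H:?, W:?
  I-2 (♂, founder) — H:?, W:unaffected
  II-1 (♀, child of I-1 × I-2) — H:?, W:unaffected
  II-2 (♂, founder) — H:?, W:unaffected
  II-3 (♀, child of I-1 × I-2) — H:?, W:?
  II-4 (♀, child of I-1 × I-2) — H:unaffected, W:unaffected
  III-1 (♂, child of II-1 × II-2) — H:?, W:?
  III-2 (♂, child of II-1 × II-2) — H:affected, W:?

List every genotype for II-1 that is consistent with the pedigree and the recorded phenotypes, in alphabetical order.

II-1 ∈ {Hh WW, Hh Ww, hh WW, hh Ww}

H/I-1 ? ·: HH|Hh|hh
H/I-2 ? ·: HH|Hh|hh
H/II-1 ? I-1×I-2: Hh|hh
H/II-2 ? ·: Hh|hh
H/II-3 ? I-1×I-2: HH|Hh|hh
H/II-4 un I-1×I-2: HH|Hh
H/III-1 ? II-1×II-2: HH|Hh|hh
H/III-2 aff II-1×II-2: hh
⇒ H over [I-1,I-2,II-1,II-2,II-3,II-4,III-1,III-2]: 130 consistent
W/I-1 ? ·: WW|Ww|ww
W/I-2 un ·: WW|Ww
W/II-1 un I-1×I-2: WW|Ww
W/II-2 un ·: WW|Ww
W/II-3 ? I-1×I-2: WW|Ww|ww
W/II-4 un I-1×I-2: WW|Ww
W/III-1 ? II-1×II-2: WW|Ww|ww
W/III-2 ? II-1×II-2: WW|Ww|ww
⇒ W over [I-1,I-2,II-1,II-2,II-3,II-4,III-1,III-2]: 296 consistent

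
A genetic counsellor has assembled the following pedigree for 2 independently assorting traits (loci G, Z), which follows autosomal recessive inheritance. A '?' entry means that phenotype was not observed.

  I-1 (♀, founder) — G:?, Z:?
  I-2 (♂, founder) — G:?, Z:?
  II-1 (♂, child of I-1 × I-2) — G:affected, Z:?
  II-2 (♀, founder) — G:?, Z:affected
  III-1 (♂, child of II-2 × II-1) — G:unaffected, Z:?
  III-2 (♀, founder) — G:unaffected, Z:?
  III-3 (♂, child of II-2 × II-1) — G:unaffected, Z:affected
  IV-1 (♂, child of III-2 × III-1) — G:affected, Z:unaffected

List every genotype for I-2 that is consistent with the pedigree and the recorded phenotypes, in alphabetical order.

G/I-1 ? ·: Gg|gg
G/I-2 ? ·: Gg|gg
G/II-1 aff I-1×I-2: gg
G/II-2 ? ·: GG|Gg
G/III-1 un II-2×II-1: Gg
G/III-2 un ·: Gg
G/III-3 un II-2×II-1: Gg
G/IV-1 aff III-2×III-1: gg
⇒ G over [I-1,I-2,II-1,II-2,III-1,III-2,III-3,IV-1]: 8 consistent
Z/I-1 ? ·: ZZ|Zz|zz
Z/I-2 ? ·: ZZ|Zz|zz
Z/II-1 ? I-1×I-2: Zz|zz
Z/II-2 aff ·: zz
Z/III-1 ? II-2×II-1: Zz|zz
Z/III-2 ? ·: ZZ|Zz|zz
Z/III-3 aff II-2×II-1: zz
Z/IV-1 un III-2×III-1: ZZ|Zz
⇒ Z over [I-1,I-2,II-1,II-2,III-1,III-2,III-3,IV-1]: 57 consistent

I-2 ∈ {Gg ZZ, Gg Zz, Gg zz, gg ZZ, gg Zz, gg zz}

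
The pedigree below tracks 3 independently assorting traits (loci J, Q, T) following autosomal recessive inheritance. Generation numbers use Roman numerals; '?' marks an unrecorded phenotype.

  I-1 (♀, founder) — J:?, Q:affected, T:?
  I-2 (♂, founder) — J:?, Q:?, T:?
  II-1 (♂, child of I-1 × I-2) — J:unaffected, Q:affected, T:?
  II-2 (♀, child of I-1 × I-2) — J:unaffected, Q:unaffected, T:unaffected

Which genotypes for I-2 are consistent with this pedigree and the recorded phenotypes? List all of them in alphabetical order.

I-2 ∈ {JJ Qq TT, JJ Qq Tt, JJ Qq tt, Jj Qq TT, Jj Qq Tt, Jj Qq tt, jj Qq TT, jj Qq Tt, jj Qq tt}

J/I-1 ? ·: JJ|Jj|jj
J/I-2 ? ·: JJ|Jj|jj
J/II-1 un I-1×I-2: JJ|Jj
J/II-2 un I-1×I-2: JJ|Jj
⇒ J over [I-1,I-2,II-1,II-2]: 17 consistent
Q/I-1 aff ·: qq
Q/I-2 ? ·: Qq
Q/II-1 aff I-1×I-2: qq
Q/II-2 un I-1×I-2: Qq
⇒ Q over [I-1,I-2,II-1,II-2]: 1 consistent
T/I-1 ? ·: TT|Tt|tt
T/I-2 ? ·: TT|Tt|tt
T/II-1 ? I-1×I-2: TT|Tt|tt
T/II-2 un I-1×I-2: TT|Tt
⇒ T over [I-1,I-2,II-1,II-2]: 21 consistent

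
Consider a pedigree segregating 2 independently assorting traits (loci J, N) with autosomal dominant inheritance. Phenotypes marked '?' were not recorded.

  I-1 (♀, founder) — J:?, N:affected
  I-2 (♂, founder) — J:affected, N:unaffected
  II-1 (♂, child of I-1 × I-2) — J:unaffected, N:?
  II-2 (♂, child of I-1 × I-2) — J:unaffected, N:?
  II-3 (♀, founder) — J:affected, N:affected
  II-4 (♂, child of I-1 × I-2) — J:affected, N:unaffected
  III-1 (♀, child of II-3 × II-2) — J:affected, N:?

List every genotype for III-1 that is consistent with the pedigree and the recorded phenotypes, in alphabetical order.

III-1 ∈ {Jj NN, Jj Nn, Jj nn}

J/I-1 ? ·: jj|Jj
J/I-2 aff ·: Jj
J/II-1 un I-1×I-2: jj
J/II-2 un I-1×I-2: jj
J/II-3 aff ·: Jj|JJ
J/II-4 aff I-1×I-2: Jj|JJ
J/III-1 aff II-3×II-2: Jj
⇒ J over [I-1,I-2,II-1,II-2,II-3,II-4,III-1]: 6 consistent
N/I-1 aff ·: Nn
N/I-2 un ·: nn
N/II-1 ? I-1×I-2: nn|Nn
N/II-2 ? I-1×I-2: nn|Nn
N/II-3 aff ·: Nn|NN
N/II-4 un I-1×I-2: nn
N/III-1 ? II-3×II-2: nn|Nn|NN
⇒ N over [I-1,I-2,II-1,II-2,II-3,II-4,III-1]: 16 consistent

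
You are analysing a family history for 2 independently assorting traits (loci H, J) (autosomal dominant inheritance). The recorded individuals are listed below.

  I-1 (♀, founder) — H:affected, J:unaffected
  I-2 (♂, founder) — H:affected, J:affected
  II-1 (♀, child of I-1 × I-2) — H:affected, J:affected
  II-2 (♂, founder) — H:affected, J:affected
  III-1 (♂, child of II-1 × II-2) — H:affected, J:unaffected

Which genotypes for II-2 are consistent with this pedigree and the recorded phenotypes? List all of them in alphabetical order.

H/I-1 aff ·: Hh|HH
H/I-2 aff ·: Hh|HH
H/II-1 aff I-1×I-2: Hh|HH
H/II-2 aff ·: Hh|HH
H/III-1 aff II-1×II-2: Hh|HH
⇒ H over [I-1,I-2,II-1,II-2,III-1]: 24 consistent
J/I-1 un ·: jj
J/I-2 aff ·: Jj|JJ
J/II-1 aff I-1×I-2: Jj
J/II-2 aff ·: Jj
J/III-1 un II-1×II-2: jj
⇒ J over [I-1,I-2,II-1,II-2,III-1]: 2 consistent

II-2 ∈ {HH Jj, Hh Jj}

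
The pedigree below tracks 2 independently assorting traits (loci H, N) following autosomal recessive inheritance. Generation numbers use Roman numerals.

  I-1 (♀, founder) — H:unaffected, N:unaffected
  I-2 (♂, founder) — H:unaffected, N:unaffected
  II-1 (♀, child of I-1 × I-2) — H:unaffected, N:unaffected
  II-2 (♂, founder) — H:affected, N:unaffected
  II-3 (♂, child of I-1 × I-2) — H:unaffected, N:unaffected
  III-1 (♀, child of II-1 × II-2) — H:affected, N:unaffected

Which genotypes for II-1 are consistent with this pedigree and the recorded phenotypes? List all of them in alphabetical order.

II-1 ∈ {Hh NN, Hh Nn}

H/I-1 un ·: HH|Hh
H/I-2 un ·: HH|Hh
H/II-1 un I-1×I-2: Hh
H/II-2 aff ·: hh
H/II-3 un I-1×I-2: HH|Hh
H/III-1 aff II-1×II-2: hh
⇒ H over [I-1,I-2,II-1,II-2,II-3,III-1]: 6 consistent
N/I-1 un ·: NN|Nn
N/I-2 un ·: NN|Nn
N/II-1 un I-1×I-2: NN|Nn
N/II-2 un ·: NN|Nn
N/II-3 un I-1×I-2: NN|Nn
N/III-1 un II-1×II-2: NN|Nn
⇒ N over [I-1,I-2,II-1,II-2,II-3,III-1]: 45 consistent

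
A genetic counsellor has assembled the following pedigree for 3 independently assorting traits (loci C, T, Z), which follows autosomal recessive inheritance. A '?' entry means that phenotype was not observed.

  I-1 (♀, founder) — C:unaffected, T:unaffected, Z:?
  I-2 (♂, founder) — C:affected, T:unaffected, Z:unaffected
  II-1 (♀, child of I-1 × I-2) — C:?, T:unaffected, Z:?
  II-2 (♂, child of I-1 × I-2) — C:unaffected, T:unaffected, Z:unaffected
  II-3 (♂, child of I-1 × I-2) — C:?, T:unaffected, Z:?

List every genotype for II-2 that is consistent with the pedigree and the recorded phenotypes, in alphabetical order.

II-2 ∈ {Cc TT ZZ, Cc TT Zz, Cc Tt ZZ, Cc Tt Zz}

C/I-1 un ·: CC|Cc
C/I-2 aff ·: cc
C/II-1 ? I-1×I-2: Cc|cc
C/II-2 un I-1×I-2: Cc
C/II-3 ? I-1×I-2: Cc|cc
⇒ C over [I-1,I-2,II-1,II-2,II-3]: 5 consistent
T/I-1 un ·: TT|Tt
T/I-2 un ·: TT|Tt
T/II-1 un I-1×I-2: TT|Tt
T/II-2 un I-1×I-2: TT|Tt
T/II-3 un I-1×I-2: TT|Tt
⇒ T over [I-1,I-2,II-1,II-2,II-3]: 25 consistent
Z/I-1 ? ·: ZZ|Zz|zz
Z/I-2 un ·: ZZ|Zz
Z/II-1 ? I-1×I-2: ZZ|Zz|zz
Z/II-2 un I-1×I-2: ZZ|Zz
Z/II-3 ? I-1×I-2: ZZ|Zz|zz
⇒ Z over [I-1,I-2,II-1,II-2,II-3]: 40 consistent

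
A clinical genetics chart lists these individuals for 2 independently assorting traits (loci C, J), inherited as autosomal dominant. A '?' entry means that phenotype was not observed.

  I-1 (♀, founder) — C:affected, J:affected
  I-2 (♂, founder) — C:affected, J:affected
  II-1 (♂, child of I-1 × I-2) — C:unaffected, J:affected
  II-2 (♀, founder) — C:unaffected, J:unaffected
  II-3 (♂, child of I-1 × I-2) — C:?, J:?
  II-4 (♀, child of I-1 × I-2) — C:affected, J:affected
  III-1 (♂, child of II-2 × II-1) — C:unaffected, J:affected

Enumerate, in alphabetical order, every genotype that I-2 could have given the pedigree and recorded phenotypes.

C/I-1 aff ·: Cc
C/I-2 aff ·: Cc
C/II-1 un I-1×I-2: cc
C/II-2 un ·: cc
C/II-3 ? I-1×I-2: cc|Cc|CC
C/II-4 aff I-1×I-2: Cc|CC
C/III-1 un II-2×II-1: cc
⇒ C over [I-1,I-2,II-1,II-2,II-3,II-4,III-1]: 6 consistent
J/I-1 aff ·: Jj|JJ
J/I-2 aff ·: Jj|JJ
J/II-1 aff I-1×I-2: Jj|JJ
J/II-2 un ·: jj
J/II-3 ? I-1×I-2: jj|Jj|JJ
J/II-4 aff I-1×I-2: Jj|JJ
J/III-1 aff II-2×II-1: Jj
⇒ J over [I-1,I-2,II-1,II-2,II-3,II-4,III-1]: 29 consistent

I-2 ∈ {Cc JJ, Cc Jj}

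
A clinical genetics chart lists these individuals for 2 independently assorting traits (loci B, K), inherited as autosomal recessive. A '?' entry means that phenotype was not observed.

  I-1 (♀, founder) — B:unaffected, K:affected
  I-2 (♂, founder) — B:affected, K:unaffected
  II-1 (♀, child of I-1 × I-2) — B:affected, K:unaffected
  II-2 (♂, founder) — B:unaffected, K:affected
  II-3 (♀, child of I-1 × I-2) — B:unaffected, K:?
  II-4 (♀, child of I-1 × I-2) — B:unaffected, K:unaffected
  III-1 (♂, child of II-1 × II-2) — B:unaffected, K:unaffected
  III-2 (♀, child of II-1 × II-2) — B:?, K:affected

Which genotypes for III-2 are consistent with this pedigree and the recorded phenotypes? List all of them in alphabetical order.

III-2 ∈ {Bb kk, bb kk}

B/I-1 un ·: Bb
B/I-2 aff ·: bb
B/II-1 aff I-1×I-2: bb
B/II-2 un ·: BB|Bb
B/II-3 un I-1×I-2: Bb
B/II-4 un I-1×I-2: Bb
B/III-1 un II-1×II-2: Bb
B/III-2 ? II-1×II-2: Bb|bb
⇒ B over [I-1,I-2,II-1,II-2,II-3,II-4,III-1,III-2]: 3 consistent
K/I-1 aff ·: kk
K/I-2 un ·: KK|Kk
K/II-1 un I-1×I-2: Kk
K/II-2 aff ·: kk
K/II-3 ? I-1×I-2: Kk|kk
K/II-4 un I-1×I-2: Kk
K/III-1 un II-1×II-2: Kk
K/III-2 aff II-1×II-2: kk
⇒ K over [I-1,I-2,II-1,II-2,II-3,II-4,III-1,III-2]: 3 consistent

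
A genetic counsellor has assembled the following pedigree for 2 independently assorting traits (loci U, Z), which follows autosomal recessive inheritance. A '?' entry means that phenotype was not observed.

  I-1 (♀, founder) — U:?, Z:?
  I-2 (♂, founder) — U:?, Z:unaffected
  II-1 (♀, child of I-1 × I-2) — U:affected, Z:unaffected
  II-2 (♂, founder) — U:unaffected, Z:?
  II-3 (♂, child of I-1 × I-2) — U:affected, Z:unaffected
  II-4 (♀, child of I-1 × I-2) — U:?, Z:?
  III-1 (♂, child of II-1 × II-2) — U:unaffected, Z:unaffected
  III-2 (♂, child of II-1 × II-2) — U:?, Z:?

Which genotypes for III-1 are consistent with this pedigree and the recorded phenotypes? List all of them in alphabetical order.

III-1 ∈ {Uu ZZ, Uu Zz}

U/I-1 ? ·: Uu|uu
U/I-2 ? ·: Uu|uu
U/II-1 aff I-1×I-2: uu
U/II-2 un ·: UU|Uu
U/II-3 aff I-1×I-2: uu
U/II-4 ? I-1×I-2: UU|Uu|uu
U/III-1 un II-1×II-2: Uu
U/III-2 ? II-1×II-2: Uu|uu
⇒ U over [I-1,I-2,II-1,II-2,II-3,II-4,III-1,III-2]: 24 consistent
Z/I-1 ? ·: ZZ|Zz|zz
Z/I-2 un ·: ZZ|Zz
Z/II-1 un I-1×I-2: ZZ|Zz
Z/II-2 ? ·: ZZ|Zz|zz
Z/II-3 un I-1×I-2: ZZ|Zz
Z/II-4 ? I-1×I-2: ZZ|Zz|zz
Z/III-1 un II-1×II-2: ZZ|Zz
Z/III-2 ? II-1×II-2: ZZ|Zz|zz
⇒ Z over [I-1,I-2,II-1,II-2,II-3,II-4,III-1,III-2]: 294 consistent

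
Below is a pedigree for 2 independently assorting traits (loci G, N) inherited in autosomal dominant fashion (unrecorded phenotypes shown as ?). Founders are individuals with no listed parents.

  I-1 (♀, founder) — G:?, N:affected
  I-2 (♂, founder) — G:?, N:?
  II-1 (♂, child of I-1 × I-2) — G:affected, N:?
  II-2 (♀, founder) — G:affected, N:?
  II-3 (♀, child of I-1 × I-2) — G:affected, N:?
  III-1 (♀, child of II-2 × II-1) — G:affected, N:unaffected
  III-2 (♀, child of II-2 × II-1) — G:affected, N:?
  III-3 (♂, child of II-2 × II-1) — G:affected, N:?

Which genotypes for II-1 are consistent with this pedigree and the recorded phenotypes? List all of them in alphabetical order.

II-1 ∈ {GG Nn, GG nn, Gg Nn, Gg nn}

G/I-1 ? ·: gg|Gg|GG
G/I-2 ? ·: gg|Gg|GG
G/II-1 aff I-1×I-2: Gg|GG
G/II-2 aff ·: Gg|GG
G/II-3 aff I-1×I-2: Gg|GG
G/III-1 aff II-2×II-1: Gg|GG
G/III-2 aff II-2×II-1: Gg|GG
G/III-3 aff II-2×II-1: Gg|GG
⇒ G over [I-1,I-2,II-1,II-2,II-3,III-1,III-2,III-3]: 223 consistent
N/I-1 aff ·: Nn|NN
N/I-2 ? ·: nn|Nn|NN
N/II-1 ? I-1×I-2: nn|Nn
N/II-2 ? ·: nn|Nn
N/II-3 ? I-1×I-2: nn|Nn|NN
N/III-1 un II-2×II-1: nn
N/III-2 ? II-2×II-1: nn|Nn|NN
N/III-3 ? II-2×II-1: nn|Nn|NN
⇒ N over [I-1,I-2,II-1,II-2,II-3,III-1,III-2,III-3]: 155 consistent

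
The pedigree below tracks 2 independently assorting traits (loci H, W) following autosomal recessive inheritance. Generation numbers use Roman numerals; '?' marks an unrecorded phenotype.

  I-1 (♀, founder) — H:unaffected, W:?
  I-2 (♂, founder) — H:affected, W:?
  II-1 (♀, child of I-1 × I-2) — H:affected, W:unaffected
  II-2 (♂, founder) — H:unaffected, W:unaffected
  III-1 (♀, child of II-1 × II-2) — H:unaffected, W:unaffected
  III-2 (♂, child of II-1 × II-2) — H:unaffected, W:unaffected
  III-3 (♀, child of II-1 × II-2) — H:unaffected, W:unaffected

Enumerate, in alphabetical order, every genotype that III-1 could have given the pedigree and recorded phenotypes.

H/I-1 un ·: Hh
H/I-2 aff ·: hh
H/II-1 aff I-1×I-2: hh
H/II-2 un ·: HH|Hh
H/III-1 un II-1×II-2: Hh
H/III-2 un II-1×II-2: Hh
H/III-3 un II-1×II-2: Hh
⇒ H over [I-1,I-2,II-1,II-2,III-1,III-2,III-3]: 2 consistent
W/I-1 ? ·: WW|Ww|ww
W/I-2 ? ·: WW|Ww|ww
W/II-1 un I-1×I-2: WW|Ww
W/II-2 un ·: WW|Ww
W/III-1 un II-1×II-2: WW|Ww
W/III-2 un II-1×II-2: WW|Ww
W/III-3 un II-1×II-2: WW|Ww
⇒ W over [I-1,I-2,II-1,II-2,III-1,III-2,III-3]: 148 consistent

III-1 ∈ {Hh WW, Hh Ww}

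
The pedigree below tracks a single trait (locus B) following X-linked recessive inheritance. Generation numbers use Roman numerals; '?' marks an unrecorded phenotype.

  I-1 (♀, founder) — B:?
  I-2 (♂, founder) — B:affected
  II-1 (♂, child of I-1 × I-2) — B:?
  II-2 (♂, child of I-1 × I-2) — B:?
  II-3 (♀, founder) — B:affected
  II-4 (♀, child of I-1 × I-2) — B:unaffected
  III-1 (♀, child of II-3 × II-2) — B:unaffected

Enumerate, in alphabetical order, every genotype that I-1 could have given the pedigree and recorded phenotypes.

I-1 ∈ {X^BX^B, X^BX^b}

B/I-1 ? ·: X^BX^B|X^BX^b
B/I-2 aff ·: X^bY
B/II-1 ? I-1×I-2: X^BY|X^bY
B/II-2 ? I-1×I-2: X^BY
B/II-3 aff ·: X^bX^b
B/II-4 un I-1×I-2: X^BX^b
B/III-1 un II-3×II-2: X^BX^b
⇒ B over [I-1,I-2,II-1,II-2,II-3,II-4,III-1]: 3 consistent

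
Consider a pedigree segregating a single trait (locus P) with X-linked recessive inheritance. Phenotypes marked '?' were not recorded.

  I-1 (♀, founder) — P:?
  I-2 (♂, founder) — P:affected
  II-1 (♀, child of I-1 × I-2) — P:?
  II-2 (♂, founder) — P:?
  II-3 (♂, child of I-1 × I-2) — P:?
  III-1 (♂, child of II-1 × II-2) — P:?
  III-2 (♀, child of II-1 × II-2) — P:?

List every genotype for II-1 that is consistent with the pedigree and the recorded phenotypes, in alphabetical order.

II-1 ∈ {X^PX^p, X^pX^p}

P/I-1 ? ·: X^PX^P|X^PX^p|X^pX^p
P/I-2 aff ·: X^pY
P/II-1 ? I-1×I-2: X^PX^p|X^pX^p
P/II-2 ? ·: X^PY|X^pY
P/II-3 ? I-1×I-2: X^PY|X^pY
P/III-1 ? II-1×II-2: X^PY|X^pY
P/III-2 ? II-1×II-2: X^PX^P|X^PX^p|X^pX^p
⇒ P over [I-1,I-2,II-1,II-2,II-3,III-1,III-2]: 30 consistent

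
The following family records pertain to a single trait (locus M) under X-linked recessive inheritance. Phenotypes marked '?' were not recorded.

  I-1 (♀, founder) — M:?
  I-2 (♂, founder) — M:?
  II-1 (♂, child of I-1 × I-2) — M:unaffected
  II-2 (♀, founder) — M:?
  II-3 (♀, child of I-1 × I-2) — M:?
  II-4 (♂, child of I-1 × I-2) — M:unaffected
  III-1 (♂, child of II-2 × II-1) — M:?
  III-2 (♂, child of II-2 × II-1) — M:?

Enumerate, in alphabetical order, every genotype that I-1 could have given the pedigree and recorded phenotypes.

M/I-1 ? ·: X^MX^M|X^MX^m
M/I-2 ? ·: X^MY|X^mY
M/II-1 un I-1×I-2: X^MY
M/II-2 ? ·: X^MX^M|X^MX^m|X^mX^m
M/II-3 ? I-1×I-2: X^MX^M|X^MX^m|X^mX^m
M/II-4 un I-1×I-2: X^MY
M/III-1 ? II-2×II-1: X^MY|X^mY
M/III-2 ? II-2×II-1: X^MY|X^mY
⇒ M over [I-1,I-2,II-1,II-2,II-3,II-4,III-1,III-2]: 36 consistent

I-1 ∈ {X^MX^M, X^MX^m}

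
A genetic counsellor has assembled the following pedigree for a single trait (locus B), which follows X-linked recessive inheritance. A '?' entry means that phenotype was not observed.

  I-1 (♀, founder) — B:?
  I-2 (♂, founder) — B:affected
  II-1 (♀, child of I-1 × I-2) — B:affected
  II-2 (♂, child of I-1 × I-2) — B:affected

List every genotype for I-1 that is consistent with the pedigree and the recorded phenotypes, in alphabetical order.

B/I-1 ? ·: X^BX^b|X^bX^b
B/I-2 aff ·: X^bY
B/II-1 aff I-1×I-2: X^bX^b
B/II-2 aff I-1×I-2: X^bY
⇒ B over [I-1,I-2,II-1,II-2]: 2 consistent

I-1 ∈ {X^BX^b, X^bX^b}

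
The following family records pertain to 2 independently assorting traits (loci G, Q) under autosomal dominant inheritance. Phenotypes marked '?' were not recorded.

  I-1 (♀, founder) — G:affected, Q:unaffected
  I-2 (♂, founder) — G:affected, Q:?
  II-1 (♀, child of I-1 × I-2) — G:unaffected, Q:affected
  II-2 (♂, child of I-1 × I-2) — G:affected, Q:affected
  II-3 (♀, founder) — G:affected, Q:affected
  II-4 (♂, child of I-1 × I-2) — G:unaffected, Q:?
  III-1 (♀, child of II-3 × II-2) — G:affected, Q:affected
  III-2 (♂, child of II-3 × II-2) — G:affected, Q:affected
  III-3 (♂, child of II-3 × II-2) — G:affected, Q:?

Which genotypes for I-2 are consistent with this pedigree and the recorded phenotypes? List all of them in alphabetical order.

G/I-1 aff ·: Gg
G/I-2 aff ·: Gg
G/II-1 un I-1×I-2: gg
G/II-2 aff I-1×I-2: Gg|GG
G/II-3 aff ·: Gg|GG
G/II-4 un I-1×I-2: gg
G/III-1 aff II-3×II-2: Gg|GG
G/III-2 aff II-3×II-2: Gg|GG
G/III-3 aff II-3×II-2: Gg|GG
⇒ G over [I-1,I-2,II-1,II-2,II-3,II-4,III-1,III-2,III-3]: 25 consistent
Q/I-1 un ·: qq
Q/I-2 ? ·: Qq|QQ
Q/II-1 aff I-1×I-2: Qq
Q/II-2 aff I-1×I-2: Qq
Q/II-3 aff ·: Qq|QQ
Q/II-4 ? I-1×I-2: qq|Qq
Q/III-1 aff II-3×II-2: Qq|QQ
Q/III-2 aff II-3×II-2: Qq|QQ
Q/III-3 ? II-3×II-2: qq|Qq|QQ
⇒ Q over [I-1,I-2,II-1,II-2,II-3,II-4,III-1,III-2,III-3]: 60 consistent

I-2 ∈ {Gg QQ, Gg Qq}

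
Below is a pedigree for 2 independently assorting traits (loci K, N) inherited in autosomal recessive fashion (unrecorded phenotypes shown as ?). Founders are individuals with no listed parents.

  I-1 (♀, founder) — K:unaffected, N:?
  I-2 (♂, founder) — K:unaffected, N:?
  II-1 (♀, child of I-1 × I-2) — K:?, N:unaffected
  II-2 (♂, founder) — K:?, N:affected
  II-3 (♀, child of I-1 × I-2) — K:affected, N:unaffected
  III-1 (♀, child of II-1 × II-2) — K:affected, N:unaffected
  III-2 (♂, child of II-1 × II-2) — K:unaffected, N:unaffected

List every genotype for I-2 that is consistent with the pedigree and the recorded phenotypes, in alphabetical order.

I-2 ∈ {Kk NN, Kk Nn, Kk nn}

K/I-1 un ·: Kk
K/I-2 un ·: Kk
K/II-1 ? I-1×I-2: Kk|kk
K/II-2 ? ·: Kk|kk
K/II-3 aff I-1×I-2: kk
K/III-1 aff II-1×II-2: kk
K/III-2 un II-1×II-2: KK|Kk
⇒ K over [I-1,I-2,II-1,II-2,II-3,III-1,III-2]: 4 consistent
N/I-1 ? ·: NN|Nn|nn
N/I-2 ? ·: NN|Nn|nn
N/II-1 un I-1×I-2: NN|Nn
N/II-2 aff ·: nn
N/II-3 un I-1×I-2: NN|Nn
N/III-1 un II-1×II-2: Nn
N/III-2 un II-1×II-2: Nn
⇒ N over [I-1,I-2,II-1,II-2,II-3,III-1,III-2]: 17 consistent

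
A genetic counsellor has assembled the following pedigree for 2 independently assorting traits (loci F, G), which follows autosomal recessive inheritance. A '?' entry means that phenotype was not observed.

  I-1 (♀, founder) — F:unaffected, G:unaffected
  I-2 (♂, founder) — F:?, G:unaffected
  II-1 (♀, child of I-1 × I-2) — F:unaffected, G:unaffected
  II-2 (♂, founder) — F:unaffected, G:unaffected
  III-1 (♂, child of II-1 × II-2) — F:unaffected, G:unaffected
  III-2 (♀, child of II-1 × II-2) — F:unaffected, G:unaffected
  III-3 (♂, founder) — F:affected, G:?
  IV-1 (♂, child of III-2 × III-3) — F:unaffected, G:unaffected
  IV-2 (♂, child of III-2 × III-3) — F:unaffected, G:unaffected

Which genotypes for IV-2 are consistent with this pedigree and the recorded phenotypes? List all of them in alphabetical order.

F/I-1 un ·: FF|Ff
F/I-2 ? ·: FF|Ff|ff
F/II-1 un I-1×I-2: FF|Ff
F/II-2 un ·: FF|Ff
F/III-1 un II-1×II-2: FF|Ff
F/III-2 un II-1×II-2: FF|Ff
F/III-3 aff ·: ff
F/IV-1 un III-2×III-3: Ff
F/IV-2 un III-2×III-3: Ff
⇒ F over [I-1,I-2,II-1,II-2,III-1,III-2,III-3,IV-1,IV-2]: 60 consistent
G/I-1 un ·: GG|Gg
G/I-2 un ·: GG|Gg
G/II-1 un I-1×I-2: GG|Gg
G/II-2 un ·: GG|Gg
G/III-1 un II-1×II-2: GG|Gg
G/III-2 un II-1×II-2: GG|Gg
G/III-3 ? ·: GG|Gg|gg
G/IV-1 un III-2×III-3: GG|Gg
G/IV-2 un III-2×III-3: GG|Gg
⇒ G over [I-1,I-2,II-1,II-2,III-1,III-2,III-3,IV-1,IV-2]: 324 consistent

IV-2 ∈ {Ff GG, Ff Gg}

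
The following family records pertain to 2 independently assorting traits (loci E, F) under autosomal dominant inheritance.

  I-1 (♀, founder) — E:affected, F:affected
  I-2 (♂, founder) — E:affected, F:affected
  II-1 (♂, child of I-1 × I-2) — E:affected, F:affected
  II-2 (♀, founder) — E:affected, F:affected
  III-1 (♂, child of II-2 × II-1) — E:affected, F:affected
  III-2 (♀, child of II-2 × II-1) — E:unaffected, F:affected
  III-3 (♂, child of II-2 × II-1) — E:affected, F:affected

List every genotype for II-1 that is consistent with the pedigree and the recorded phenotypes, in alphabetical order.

II-1 ∈ {Ee FF, Ee Ff}

E/I-1 aff ·: Ee|EE
E/I-2 aff ·: Ee|EE
E/II-1 aff I-1×I-2: Ee
E/II-2 aff ·: Ee
E/III-1 aff II-2×II-1: Ee|EE
E/III-2 un II-2×II-1: ee
E/III-3 aff II-2×II-1: Ee|EE
⇒ E over [I-1,I-2,II-1,II-2,III-1,III-2,III-3]: 12 consistent
F/I-1 aff ·: Ff|FF
F/I-2 aff ·: Ff|FF
F/II-1 aff I-1×I-2: Ff|FF
F/II-2 aff ·: Ff|FF
F/III-1 aff II-2×II-1: Ff|FF
F/III-2 aff II-2×II-1: Ff|FF
F/III-3 aff II-2×II-1: Ff|FF
⇒ F over [I-1,I-2,II-1,II-2,III-1,III-2,III-3]: 84 consistent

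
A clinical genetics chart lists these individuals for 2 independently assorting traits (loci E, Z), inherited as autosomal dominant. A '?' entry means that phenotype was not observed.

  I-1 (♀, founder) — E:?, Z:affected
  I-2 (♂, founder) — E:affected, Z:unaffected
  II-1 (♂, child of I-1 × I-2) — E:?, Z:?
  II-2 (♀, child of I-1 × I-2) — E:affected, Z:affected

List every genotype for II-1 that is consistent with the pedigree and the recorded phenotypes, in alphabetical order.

E/I-1 ? ·: ee|Ee|EE
E/I-2 aff ·: Ee|EE
E/II-1 ? I-1×I-2: ee|Ee|EE
E/II-2 aff I-1×I-2: Ee|EE
⇒ E over [I-1,I-2,II-1,II-2]: 18 consistent
Z/I-1 aff ·: Zz|ZZ
Z/I-2 un ·: zz
Z/II-1 ? I-1×I-2: zz|Zz
Z/II-2 aff I-1×I-2: Zz
⇒ Z over [I-1,I-2,II-1,II-2]: 3 consistent

II-1 ∈ {EE Zz, EE zz, Ee Zz, Ee zz, ee Zz, ee zz}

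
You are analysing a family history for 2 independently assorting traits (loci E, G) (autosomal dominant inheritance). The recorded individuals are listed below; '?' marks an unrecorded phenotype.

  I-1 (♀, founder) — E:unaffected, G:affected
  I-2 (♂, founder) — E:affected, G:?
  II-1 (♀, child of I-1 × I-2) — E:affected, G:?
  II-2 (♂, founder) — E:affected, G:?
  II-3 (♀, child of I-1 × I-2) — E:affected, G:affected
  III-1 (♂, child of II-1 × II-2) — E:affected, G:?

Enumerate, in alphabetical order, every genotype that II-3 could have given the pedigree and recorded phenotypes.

II-3 ∈ {Ee GG, Ee Gg}

E/I-1 un ·: ee
E/I-2 aff ·: Ee|EE
E/II-1 aff I-1×I-2: Ee
E/II-2 aff ·: Ee|EE
E/II-3 aff I-1×I-2: Ee
E/III-1 aff II-1×II-2: Ee|EE
⇒ E over [I-1,I-2,II-1,II-2,II-3,III-1]: 8 consistent
G/I-1 aff ·: Gg|GG
G/I-2 ? ·: gg|Gg|GG
G/II-1 ? I-1×I-2: gg|Gg|GG
G/II-2 ? ·: gg|Gg|GG
G/II-3 aff I-1×I-2: Gg|GG
G/III-1 ? II-1×II-2: gg|Gg|GG
⇒ G over [I-1,I-2,II-1,II-2,II-3,III-1]: 96 consistent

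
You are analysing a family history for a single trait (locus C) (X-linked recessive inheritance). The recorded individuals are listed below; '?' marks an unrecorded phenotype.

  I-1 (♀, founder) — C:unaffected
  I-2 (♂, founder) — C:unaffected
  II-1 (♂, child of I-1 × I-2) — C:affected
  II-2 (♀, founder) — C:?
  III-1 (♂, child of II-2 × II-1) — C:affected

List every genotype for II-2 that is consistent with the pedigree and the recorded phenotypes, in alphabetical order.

C/I-1 un ·: X^CX^c
C/I-2 un ·: X^CY
C/II-1 aff I-1×I-2: X^cY
C/II-2 ? ·: X^CX^c|X^cX^c
C/III-1 aff II-2×II-1: X^cY
⇒ C over [I-1,I-2,II-1,II-2,III-1]: 2 consistent

II-2 ∈ {X^CX^c, X^cX^c}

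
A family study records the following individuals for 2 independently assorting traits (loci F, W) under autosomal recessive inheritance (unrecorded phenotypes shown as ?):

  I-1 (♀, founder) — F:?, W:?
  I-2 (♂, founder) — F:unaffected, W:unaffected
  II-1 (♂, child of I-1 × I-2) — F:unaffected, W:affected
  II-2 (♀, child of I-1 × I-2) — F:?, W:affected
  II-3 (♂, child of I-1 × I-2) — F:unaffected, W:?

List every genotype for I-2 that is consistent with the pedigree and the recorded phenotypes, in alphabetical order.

I-2 ∈ {FF Ww, Ff Ww}

F/I-1 ? ·: FF|Ff|ff
F/I-2 un ·: FF|Ff
F/II-1 un I-1×I-2: FF|Ff
F/II-2 ? I-1×I-2: FF|Ff|ff
F/II-3 un I-1×I-2: FF|Ff
⇒ F over [I-1,I-2,II-1,II-2,II-3]: 32 consistent
W/I-1 ? ·: Ww|ww
W/I-2 un ·: Ww
W/II-1 aff I-1×I-2: ww
W/II-2 aff I-1×I-2: ww
W/II-3 ? I-1×I-2: WW|Ww|ww
⇒ W over [I-1,I-2,II-1,II-2,II-3]: 5 consistent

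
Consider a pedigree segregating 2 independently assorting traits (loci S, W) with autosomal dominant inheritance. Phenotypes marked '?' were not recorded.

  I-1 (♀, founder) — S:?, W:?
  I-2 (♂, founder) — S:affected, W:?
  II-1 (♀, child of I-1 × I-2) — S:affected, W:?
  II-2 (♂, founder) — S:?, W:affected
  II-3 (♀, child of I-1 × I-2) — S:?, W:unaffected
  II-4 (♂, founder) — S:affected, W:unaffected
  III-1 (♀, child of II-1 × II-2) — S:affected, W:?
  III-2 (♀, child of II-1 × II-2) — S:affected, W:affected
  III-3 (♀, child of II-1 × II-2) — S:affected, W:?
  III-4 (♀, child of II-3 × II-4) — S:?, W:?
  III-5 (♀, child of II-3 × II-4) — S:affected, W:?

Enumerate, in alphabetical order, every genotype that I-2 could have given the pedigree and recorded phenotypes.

S/I-1 ? ·: ss|Ss|SS
S/I-2 aff ·: Ss|SS
S/II-1 aff I-1×I-2: Ss|SS
S/II-2 ? ·: ss|Ss|SS
S/II-3 ? I-1×I-2: ss|Ss|SS
S/II-4 aff ·: Ss|SS
S/III-1 aff II-1×II-2: Ss|SS
S/III-2 aff II-1×II-2: Ss|SS
S/III-3 aff II-1×II-2: Ss|SS
S/III-4 ? II-3×II-4: ss|Ss|SS
S/III-5 aff II-3×II-4: Ss|SS
⇒ S over [I-1,I-2,II-1,II-2,II-3,II-4,III-1,III-2,III-3,III-4,III-5]: 1737 consistent
W/I-1 ? ·: ww|Ww
W/I-2 ? ·: ww|Ww
W/II-1 ? I-1×I-2: ww|Ww|WW
W/II-2 aff ·: Ww|WW
W/II-3 un I-1×I-2: ww
W/II-4 un ·: ww
W/III-1 ? II-1×II-2: ww|Ww|WW
W/III-2 aff II-1×II-2: Ww|WW
W/III-3 ? II-1×II-2: ww|Ww|WW
W/III-4 ? II-3×II-4: ww
W/III-5 ? II-3×II-4: ww
⇒ W over [I-1,I-2,II-1,II-2,II-3,II-4,III-1,III-2,III-3,III-4,III-5]: 107 consistent

I-2 ∈ {SS Ww, SS ww, Ss Ww, Ss ww}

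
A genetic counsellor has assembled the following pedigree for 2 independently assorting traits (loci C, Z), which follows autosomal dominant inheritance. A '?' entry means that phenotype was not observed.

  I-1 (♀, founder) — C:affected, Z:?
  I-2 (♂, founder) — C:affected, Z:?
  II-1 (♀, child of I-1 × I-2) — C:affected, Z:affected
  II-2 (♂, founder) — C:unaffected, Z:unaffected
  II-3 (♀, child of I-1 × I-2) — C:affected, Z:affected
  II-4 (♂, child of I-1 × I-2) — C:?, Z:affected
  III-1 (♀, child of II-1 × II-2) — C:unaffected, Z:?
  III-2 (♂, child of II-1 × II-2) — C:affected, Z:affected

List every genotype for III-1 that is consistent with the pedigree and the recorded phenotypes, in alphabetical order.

C/I-1 aff ·: Cc|CC
C/I-2 aff ·: Cc|CC
C/II-1 aff I-1×I-2: Cc
C/II-2 un ·: cc
C/II-3 aff I-1×I-2: Cc|CC
C/II-4 ? I-1×I-2: cc|Cc|CC
C/III-1 un II-1×II-2: cc
C/III-2 aff II-1×II-2: Cc
⇒ C over [I-1,I-2,II-1,II-2,II-3,II-4,III-1,III-2]: 14 consistent
Z/I-1 ? ·: zz|Zz|ZZ
Z/I-2 ? ·: zz|Zz|ZZ
Z/II-1 aff I-1×I-2: Zz|ZZ
Z/II-2 un ·: zz
Z/II-3 aff I-1×I-2: Zz|ZZ
Z/II-4 aff I-1×I-2: Zz|ZZ
Z/III-1 ? II-1×II-2: zz|Zz
Z/III-2 aff II-1×II-2: Zz
⇒ Z over [I-1,I-2,II-1,II-2,II-3,II-4,III-1,III-2]: 45 consistent

III-1 ∈ {cc Zz, cc zz}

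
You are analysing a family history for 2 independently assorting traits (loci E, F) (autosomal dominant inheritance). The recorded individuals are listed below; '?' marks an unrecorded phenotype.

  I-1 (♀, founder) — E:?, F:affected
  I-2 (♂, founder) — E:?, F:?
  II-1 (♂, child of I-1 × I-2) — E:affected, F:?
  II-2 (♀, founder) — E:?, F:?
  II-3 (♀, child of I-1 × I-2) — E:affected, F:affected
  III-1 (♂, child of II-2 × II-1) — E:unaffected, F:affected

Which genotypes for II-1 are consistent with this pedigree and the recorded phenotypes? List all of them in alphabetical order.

E/I-1 ? ·: ee|Ee|EE
E/I-2 ? ·: ee|Ee|EE
E/II-1 aff I-1×I-2: Ee
E/II-2 ? ·: ee|Ee
E/II-3 aff I-1×I-2: Ee|EE
E/III-1 un II-2×II-1: ee
⇒ E over [I-1,I-2,II-1,II-2,II-3,III-1]: 20 consistent
F/I-1 aff ·: Ff|FF
F/I-2 ? ·: ff|Ff|FF
F/II-1 ? I-1×I-2: ff|Ff|FF
F/II-2 ? ·: ff|Ff|FF
F/II-3 aff I-1×I-2: Ff|FF
F/III-1 aff II-2×II-1: Ff|FF
⇒ F over [I-1,I-2,II-1,II-2,II-3,III-1]: 74 consistent

II-1 ∈ {Ee FF, Ee Ff, Ee ff}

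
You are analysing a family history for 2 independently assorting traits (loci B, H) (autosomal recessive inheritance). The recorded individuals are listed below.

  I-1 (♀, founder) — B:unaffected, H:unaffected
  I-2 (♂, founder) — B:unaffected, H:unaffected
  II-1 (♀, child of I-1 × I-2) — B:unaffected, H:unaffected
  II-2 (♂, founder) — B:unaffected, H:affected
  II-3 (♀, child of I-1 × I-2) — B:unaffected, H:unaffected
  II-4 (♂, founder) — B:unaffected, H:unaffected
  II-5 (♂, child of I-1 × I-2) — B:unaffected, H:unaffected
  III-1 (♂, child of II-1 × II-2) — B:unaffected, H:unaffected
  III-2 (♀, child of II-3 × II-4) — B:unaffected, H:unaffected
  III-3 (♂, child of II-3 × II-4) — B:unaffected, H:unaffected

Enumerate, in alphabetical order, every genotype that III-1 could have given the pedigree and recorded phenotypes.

III-1 ∈ {BB Hh, Bb Hh}

B/I-1 un ·: BB|Bb
B/I-2 un ·: BB|Bb
B/II-1 un I-1×I-2: BB|Bb
B/II-2 un ·: BB|Bb
B/II-3 un I-1×I-2: BB|Bb
B/II-4 un ·: BB|Bb
B/II-5 un I-1×I-2: BB|Bb
B/III-1 un II-1×II-2: BB|Bb
B/III-2 un II-3×II-4: BB|Bb
B/III-3 un II-3×II-4: BB|Bb
⇒ B over [I-1,I-2,II-1,II-2,II-3,II-4,II-5,III-1,III-2,III-3]: 561 consistent
H/I-1 un ·: HH|Hh
H/I-2 un ·: HH|Hh
H/II-1 un I-1×I-2: HH|Hh
H/II-2 aff ·: hh
H/II-3 un I-1×I-2: HH|Hh
H/II-4 un ·: HH|Hh
H/II-5 un I-1×I-2: HH|Hh
H/III-1 un II-1×II-2: Hh
H/III-2 un II-3×II-4: HH|Hh
H/III-3 un II-3×II-4: HH|Hh
⇒ H over [I-1,I-2,II-1,II-2,II-3,II-4,II-5,III-1,III-2,III-3]: 161 consistent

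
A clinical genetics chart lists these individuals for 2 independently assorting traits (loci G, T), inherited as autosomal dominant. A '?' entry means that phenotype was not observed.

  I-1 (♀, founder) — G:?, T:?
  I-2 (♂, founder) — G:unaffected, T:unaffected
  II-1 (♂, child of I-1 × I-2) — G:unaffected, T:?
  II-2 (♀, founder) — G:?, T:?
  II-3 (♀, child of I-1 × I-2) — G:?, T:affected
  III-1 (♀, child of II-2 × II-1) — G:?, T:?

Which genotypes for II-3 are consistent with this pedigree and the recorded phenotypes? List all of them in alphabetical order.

II-3 ∈ {Gg Tt, gg Tt}

G/I-1 ? ·: gg|Gg
G/I-2 un ·: gg
G/II-1 un I-1×I-2: gg
G/II-2 ? ·: gg|Gg|GG
G/II-3 ? I-1×I-2: gg|Gg
G/III-1 ? II-2×II-1: gg|Gg
⇒ G over [I-1,I-2,II-1,II-2,II-3,III-1]: 12 consistent
T/I-1 ? ·: Tt|TT
T/I-2 un ·: tt
T/II-1 ? I-1×I-2: tt|Tt
T/II-2 ? ·: tt|Tt|TT
T/II-3 aff I-1×I-2: Tt
T/III-1 ? II-2×II-1: tt|Tt|TT
⇒ T over [I-1,I-2,II-1,II-2,II-3,III-1]: 18 consistent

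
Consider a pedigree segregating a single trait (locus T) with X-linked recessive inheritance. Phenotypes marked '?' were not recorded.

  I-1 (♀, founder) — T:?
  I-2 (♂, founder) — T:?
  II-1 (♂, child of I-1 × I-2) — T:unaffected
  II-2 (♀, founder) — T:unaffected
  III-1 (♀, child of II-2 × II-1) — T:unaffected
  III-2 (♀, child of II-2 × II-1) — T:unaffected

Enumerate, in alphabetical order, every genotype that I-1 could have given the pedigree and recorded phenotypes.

T/I-1 ? ·: X^TX^T|X^TX^t
T/I-2 ? ·: X^TY|X^tY
T/II-1 un I-1×I-2: X^TY
T/II-2 un ·: X^TX^T|X^TX^t
T/III-1 un II-2×II-1: X^TX^T|X^TX^t
T/III-2 un II-2×II-1: X^TX^T|X^TX^t
⇒ T over [I-1,I-2,II-1,II-2,III-1,III-2]: 20 consistent

I-1 ∈ {X^TX^T, X^TX^t}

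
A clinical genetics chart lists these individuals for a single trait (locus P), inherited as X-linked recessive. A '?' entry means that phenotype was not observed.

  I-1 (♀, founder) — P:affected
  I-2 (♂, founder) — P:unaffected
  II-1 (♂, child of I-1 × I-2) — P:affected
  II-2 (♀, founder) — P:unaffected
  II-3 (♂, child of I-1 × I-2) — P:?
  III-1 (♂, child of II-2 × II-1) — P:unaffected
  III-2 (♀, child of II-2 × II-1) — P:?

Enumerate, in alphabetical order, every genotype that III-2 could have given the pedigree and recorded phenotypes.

P/I-1 aff ·: X^pX^p
P/I-2 un ·: X^PY
P/II-1 aff I-1×I-2: X^pY
P/II-2 un ·: X^PX^P|X^PX^p
P/II-3 ? I-1×I-2: X^pY
P/III-1 un II-2×II-1: X^PY
P/III-2 ? II-2×II-1: X^PX^p|X^pX^p
⇒ P over [I-1,I-2,II-1,II-2,II-3,III-1,III-2]: 3 consistent

III-2 ∈ {X^PX^p, X^pX^p}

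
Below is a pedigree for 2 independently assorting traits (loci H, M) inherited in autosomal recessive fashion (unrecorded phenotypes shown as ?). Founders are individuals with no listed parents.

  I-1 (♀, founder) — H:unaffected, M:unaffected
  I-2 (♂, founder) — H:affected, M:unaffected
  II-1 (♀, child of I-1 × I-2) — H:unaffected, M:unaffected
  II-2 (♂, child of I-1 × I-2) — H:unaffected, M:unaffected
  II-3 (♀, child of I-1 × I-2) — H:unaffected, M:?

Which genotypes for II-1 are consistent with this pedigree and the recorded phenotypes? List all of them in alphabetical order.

II-1 ∈ {Hh MM, Hh Mm}

H/I-1 un ·: HH|Hh
H/I-2 aff ·: hh
H/II-1 un I-1×I-2: Hh
H/II-2 un I-1×I-2: Hh
H/II-3 un I-1×I-2: Hh
⇒ H over [I-1,I-2,II-1,II-2,II-3]: 2 consistent
M/I-1 un ·: MM|Mm
M/I-2 un ·: MM|Mm
M/II-1 un I-1×I-2: MM|Mm
M/II-2 un I-1×I-2: MM|Mm
M/II-3 ? I-1×I-2: MM|Mm|mm
⇒ M over [I-1,I-2,II-1,II-2,II-3]: 29 consistent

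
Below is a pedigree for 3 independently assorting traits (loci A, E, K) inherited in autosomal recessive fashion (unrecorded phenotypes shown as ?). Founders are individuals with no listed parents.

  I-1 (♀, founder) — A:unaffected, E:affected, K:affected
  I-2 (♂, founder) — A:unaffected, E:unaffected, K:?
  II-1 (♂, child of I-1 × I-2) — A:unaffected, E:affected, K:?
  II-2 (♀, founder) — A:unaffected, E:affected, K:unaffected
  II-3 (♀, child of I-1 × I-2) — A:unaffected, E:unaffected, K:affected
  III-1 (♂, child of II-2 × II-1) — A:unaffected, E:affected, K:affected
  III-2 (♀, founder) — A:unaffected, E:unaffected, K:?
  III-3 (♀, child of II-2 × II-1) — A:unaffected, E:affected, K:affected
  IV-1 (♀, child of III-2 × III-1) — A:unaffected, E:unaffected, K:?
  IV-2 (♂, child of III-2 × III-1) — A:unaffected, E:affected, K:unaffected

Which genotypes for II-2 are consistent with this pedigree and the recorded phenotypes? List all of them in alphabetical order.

A/I-1 un ·: AA|Aa
A/I-2 un ·: AA|Aa
A/II-1 un I-1×I-2: AA|Aa
A/II-2 un ·: AA|Aa
A/II-3 un I-1×I-2: AA|Aa
A/III-1 un II-2×II-1: AA|Aa
A/III-2 un ·: AA|Aa
A/III-3 un II-2×II-1: AA|Aa
A/IV-1 un III-2×III-1: AA|Aa
A/IV-2 un III-2×III-1: AA|Aa
⇒ A over [I-1,I-2,II-1,II-2,II-3,III-1,III-2,III-3,IV-1,IV-2]: 529 consistent
E/I-1 aff ·: ee
E/I-2 un ·: Ee
E/II-1 aff I-1×I-2: ee
E/II-2 aff ·: ee
E/II-3 un I-1×I-2: Ee
E/III-1 aff II-2×II-1: ee
E/III-2 un ·: Ee
E/III-3 aff II-2×II-1: ee
E/IV-1 un III-2×III-1: Ee
E/IV-2 aff III-2×III-1: ee
⇒ E over [I-1,I-2,II-1,II-2,II-3,III-1,III-2,III-3,IV-1,IV-2]: 1 consistent
K/I-1 aff ·: kk
K/I-2 ? ·: Kk|kk
K/II-1 ? I-1×I-2: Kk|kk
K/II-2 un ·: Kk
K/II-3 aff I-1×I-2: kk
K/III-1 aff II-2×II-1: kk
K/III-2 ? ·: KK|Kk
K/III-3 aff II-2×II-1: kk
K/IV-1 ? III-2×III-1: Kk|kk
K/IV-2 un III-2×III-1: Kk
⇒ K over [I-1,I-2,II-1,II-2,II-3,III-1,III-2,III-3,IV-1,IV-2]: 9 consistent

II-2 ∈ {AA ee Kk, Aa ee Kk}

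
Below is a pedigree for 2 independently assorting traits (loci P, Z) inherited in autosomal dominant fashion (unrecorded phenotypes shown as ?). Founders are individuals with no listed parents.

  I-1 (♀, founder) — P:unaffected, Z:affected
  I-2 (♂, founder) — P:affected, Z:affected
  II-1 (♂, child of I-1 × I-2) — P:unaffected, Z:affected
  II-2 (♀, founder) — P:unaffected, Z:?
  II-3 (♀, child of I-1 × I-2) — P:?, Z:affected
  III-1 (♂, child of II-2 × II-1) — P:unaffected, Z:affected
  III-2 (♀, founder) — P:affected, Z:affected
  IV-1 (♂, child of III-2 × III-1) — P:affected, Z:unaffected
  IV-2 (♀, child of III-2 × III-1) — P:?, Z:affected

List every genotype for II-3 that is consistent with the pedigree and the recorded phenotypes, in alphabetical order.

II-3 ∈ {Pp ZZ, Pp Zz, pp ZZ, pp Zz}

P/I-1 un ·: pp
P/I-2 aff ·: Pp
P/II-1 un I-1×I-2: pp
P/II-2 un ·: pp
P/II-3 ? I-1×I-2: pp|Pp
P/III-1 un II-2×II-1: pp
P/III-2 aff ·: Pp|PP
P/IV-1 aff III-2×III-1: Pp
P/IV-2 ? III-2×III-1: pp|Pp
⇒ P over [I-1,I-2,II-1,II-2,II-3,III-1,III-2,IV-1,IV-2]: 6 consistent
Z/I-1 aff ·: Zz|ZZ
Z/I-2 aff ·: Zz|ZZ
Z/II-1 aff I-1×I-2: Zz|ZZ
Z/II-2 ? ·: zz|Zz|ZZ
Z/II-3 aff I-1×I-2: Zz|ZZ
Z/III-1 aff II-2×II-1: Zz
Z/III-2 aff ·: Zz
Z/IV-1 un III-2×III-1: zz
Z/IV-2 aff III-2×III-1: Zz|ZZ
⇒ Z over [I-1,I-2,II-1,II-2,II-3,III-1,III-2,IV-1,IV-2]: 64 consistent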